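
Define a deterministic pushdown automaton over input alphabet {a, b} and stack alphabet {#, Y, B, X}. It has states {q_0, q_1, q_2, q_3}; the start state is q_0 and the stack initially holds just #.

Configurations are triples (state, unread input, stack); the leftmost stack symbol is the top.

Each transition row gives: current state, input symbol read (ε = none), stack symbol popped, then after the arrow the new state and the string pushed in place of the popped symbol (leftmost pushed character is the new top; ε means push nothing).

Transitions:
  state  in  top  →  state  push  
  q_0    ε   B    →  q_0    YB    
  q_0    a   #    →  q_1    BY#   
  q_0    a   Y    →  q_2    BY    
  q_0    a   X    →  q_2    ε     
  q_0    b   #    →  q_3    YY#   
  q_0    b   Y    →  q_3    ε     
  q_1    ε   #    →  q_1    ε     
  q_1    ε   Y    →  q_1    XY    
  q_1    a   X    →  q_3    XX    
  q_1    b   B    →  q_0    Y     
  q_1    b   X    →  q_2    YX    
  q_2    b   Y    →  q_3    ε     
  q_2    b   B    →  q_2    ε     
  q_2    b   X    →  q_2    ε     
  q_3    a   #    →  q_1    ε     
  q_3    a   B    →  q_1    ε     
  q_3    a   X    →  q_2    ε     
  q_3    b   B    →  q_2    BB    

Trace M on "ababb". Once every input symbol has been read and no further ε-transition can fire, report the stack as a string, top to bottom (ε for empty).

(q_0, ababb, #)
  read a, top #: go to q_1, push BY# → (q_1, babb, BY#)
  read b, top B: go to q_0, push Y → (q_0, abb, YY#)
  read a, top Y: go to q_2, push BY → (q_2, bb, BYY#)
  read b, top B: go to q_2, push ε → (q_2, b, YY#)
  read b, top Y: go to q_3, push ε → (q_3, ε, Y#)
All input consumed in state q_3 with stack Y#.

Y#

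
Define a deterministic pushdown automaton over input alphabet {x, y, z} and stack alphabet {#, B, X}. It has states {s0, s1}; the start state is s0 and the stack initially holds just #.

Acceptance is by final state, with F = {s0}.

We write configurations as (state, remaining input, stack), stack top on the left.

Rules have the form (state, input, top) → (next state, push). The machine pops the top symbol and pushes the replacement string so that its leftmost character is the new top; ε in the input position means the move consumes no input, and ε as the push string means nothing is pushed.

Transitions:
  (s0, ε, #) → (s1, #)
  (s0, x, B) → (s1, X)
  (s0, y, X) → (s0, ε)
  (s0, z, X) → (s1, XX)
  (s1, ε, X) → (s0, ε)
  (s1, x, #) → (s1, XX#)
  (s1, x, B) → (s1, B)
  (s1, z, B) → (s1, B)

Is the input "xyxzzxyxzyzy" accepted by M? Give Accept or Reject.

Reject

(s0, xyxzzxyxzyzy, #)
  ε-move, top #: go to s1, push # → (s1, xyxzzxyxzyzy, #)
  read x, top #: go to s1, push XX# → (s1, yxzzxyxzyzy, XX#)
  ε-move, top X: go to s0, push ε → (s0, yxzzxyxzyzy, X#)
  read y, top X: go to s0, push ε → (s0, xzzxyxzyzy, #)
  ε-move, top #: go to s1, push # → (s1, xzzxyxzyzy, #)
  read x, top #: go to s1, push XX# → (s1, zzxyxzyzy, XX#)
  ε-move, top X: go to s0, push ε → (s0, zzxyxzyzy, X#)
  read z, top X: go to s1, push XX → (s1, zxyxzyzy, XX#)
  ε-move, top X: go to s0, push ε → (s0, zxyxzyzy, X#)
  read z, top X: go to s1, push XX → (s1, xyxzyzy, XX#)
  ε-move, top X: go to s0, push ε → (s0, xyxzyzy, X#)
No transition applies at (s0, xyxzyzy, X#); input not fully consumed.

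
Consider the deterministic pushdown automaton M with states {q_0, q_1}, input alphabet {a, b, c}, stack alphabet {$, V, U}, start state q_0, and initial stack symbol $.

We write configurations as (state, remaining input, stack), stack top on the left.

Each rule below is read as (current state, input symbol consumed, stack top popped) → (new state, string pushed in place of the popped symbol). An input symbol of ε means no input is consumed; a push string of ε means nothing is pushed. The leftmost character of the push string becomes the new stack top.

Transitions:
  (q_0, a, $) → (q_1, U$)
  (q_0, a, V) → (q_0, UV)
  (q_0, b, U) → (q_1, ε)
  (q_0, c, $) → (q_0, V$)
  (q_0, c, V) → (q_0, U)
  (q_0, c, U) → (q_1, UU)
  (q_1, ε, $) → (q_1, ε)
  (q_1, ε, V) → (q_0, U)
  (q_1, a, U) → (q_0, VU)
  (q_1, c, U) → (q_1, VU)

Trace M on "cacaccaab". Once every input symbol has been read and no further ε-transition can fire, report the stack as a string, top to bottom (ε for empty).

UUUUUV$

(q_0, cacaccaab, $)
  read c, top $: go to q_0, push V$ → (q_0, acaccaab, V$)
  read a, top V: go to q_0, push UV → (q_0, caccaab, UV$)
  read c, top U: go to q_1, push UU → (q_1, accaab, UUV$)
  read a, top U: go to q_0, push VU → (q_0, ccaab, VUUV$)
  read c, top V: go to q_0, push U → (q_0, caab, UUUV$)
  read c, top U: go to q_1, push UU → (q_1, aab, UUUUV$)
  read a, top U: go to q_0, push VU → (q_0, ab, VUUUUV$)
  read a, top V: go to q_0, push UV → (q_0, b, UVUUUUV$)
  read b, top U: go to q_1, push ε → (q_1, ε, VUUUUV$)
  ε-move, top V: go to q_0, push U → (q_0, ε, UUUUUV$)
All input consumed in state q_0 with stack UUUUUV$.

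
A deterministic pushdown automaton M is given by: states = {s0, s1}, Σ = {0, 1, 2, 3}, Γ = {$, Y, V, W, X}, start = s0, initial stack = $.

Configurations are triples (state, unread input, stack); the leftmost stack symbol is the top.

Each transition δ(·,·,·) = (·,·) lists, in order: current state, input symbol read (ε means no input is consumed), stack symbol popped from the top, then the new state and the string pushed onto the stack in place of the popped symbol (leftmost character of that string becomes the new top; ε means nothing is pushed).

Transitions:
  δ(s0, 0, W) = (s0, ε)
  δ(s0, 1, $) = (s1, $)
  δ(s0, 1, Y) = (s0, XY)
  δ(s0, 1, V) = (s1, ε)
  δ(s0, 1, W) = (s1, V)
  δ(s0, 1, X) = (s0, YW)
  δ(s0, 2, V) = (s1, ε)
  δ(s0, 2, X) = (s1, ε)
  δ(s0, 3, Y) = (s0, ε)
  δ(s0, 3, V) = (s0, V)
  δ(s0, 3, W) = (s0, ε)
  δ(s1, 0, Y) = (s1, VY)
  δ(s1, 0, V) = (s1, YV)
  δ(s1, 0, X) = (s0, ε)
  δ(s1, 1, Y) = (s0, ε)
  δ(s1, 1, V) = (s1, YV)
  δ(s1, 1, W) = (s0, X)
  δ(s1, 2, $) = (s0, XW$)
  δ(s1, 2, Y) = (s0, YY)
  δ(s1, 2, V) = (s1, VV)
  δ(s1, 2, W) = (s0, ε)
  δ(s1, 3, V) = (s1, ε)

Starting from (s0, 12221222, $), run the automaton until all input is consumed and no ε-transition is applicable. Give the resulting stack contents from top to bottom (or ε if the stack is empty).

(s0, 12221222, $)
  read 1, top $: go to s1, push $ → (s1, 2221222, $)
  read 2, top $: go to s0, push XW$ → (s0, 221222, XW$)
  read 2, top X: go to s1, push ε → (s1, 21222, W$)
  read 2, top W: go to s0, push ε → (s0, 1222, $)
  read 1, top $: go to s1, push $ → (s1, 222, $)
  read 2, top $: go to s0, push XW$ → (s0, 22, XW$)
  read 2, top X: go to s1, push ε → (s1, 2, W$)
  read 2, top W: go to s0, push ε → (s0, ε, $)
All input consumed in state s0 with stack $.

$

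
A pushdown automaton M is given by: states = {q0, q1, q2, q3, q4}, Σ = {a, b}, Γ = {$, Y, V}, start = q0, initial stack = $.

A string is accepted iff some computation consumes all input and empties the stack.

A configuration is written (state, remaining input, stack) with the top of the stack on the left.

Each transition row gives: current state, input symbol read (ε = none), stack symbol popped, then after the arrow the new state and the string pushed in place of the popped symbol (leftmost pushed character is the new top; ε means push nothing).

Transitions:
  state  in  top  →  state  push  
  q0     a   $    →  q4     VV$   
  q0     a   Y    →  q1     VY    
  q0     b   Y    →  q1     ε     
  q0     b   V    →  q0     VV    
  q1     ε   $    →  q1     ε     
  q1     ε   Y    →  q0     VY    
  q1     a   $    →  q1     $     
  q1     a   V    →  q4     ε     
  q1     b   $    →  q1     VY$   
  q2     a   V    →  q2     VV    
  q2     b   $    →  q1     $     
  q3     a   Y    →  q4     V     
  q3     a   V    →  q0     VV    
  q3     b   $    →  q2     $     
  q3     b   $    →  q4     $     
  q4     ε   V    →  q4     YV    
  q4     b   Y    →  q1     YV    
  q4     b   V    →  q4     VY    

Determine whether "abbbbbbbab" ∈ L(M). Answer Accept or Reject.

No computation consumes all input and empties the stack.

Reject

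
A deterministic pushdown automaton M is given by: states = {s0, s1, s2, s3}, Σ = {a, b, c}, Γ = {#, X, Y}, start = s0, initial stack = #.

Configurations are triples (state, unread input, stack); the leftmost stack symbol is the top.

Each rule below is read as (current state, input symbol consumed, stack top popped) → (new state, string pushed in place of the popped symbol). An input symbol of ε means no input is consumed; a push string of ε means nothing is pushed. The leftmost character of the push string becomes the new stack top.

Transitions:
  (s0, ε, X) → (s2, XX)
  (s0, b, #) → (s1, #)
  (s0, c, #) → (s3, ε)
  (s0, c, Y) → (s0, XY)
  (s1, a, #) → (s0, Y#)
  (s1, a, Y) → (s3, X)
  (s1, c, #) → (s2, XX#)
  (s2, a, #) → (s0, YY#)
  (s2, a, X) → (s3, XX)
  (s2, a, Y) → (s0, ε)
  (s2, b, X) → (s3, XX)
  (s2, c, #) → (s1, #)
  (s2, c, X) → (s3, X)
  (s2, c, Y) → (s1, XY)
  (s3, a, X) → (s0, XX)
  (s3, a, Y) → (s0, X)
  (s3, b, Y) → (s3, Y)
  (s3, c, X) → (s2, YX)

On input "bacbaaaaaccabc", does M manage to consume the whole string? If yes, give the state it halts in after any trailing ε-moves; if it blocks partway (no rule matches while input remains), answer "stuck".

s2

(s0, bacbaaaaaccabc, #)
  read b, top #: go to s1, push # → (s1, acbaaaaaccabc, #)
  read a, top #: go to s0, push Y# → (s0, cbaaaaaccabc, Y#)
  read c, top Y: go to s0, push XY → (s0, baaaaaccabc, XY#)
  ε-move, top X: go to s2, push XX → (s2, baaaaaccabc, XXY#)
  read b, top X: go to s3, push XX → (s3, aaaaaccabc, XXXY#)
  read a, top X: go to s0, push XX → (s0, aaaaccabc, XXXXY#)
  ε-move, top X: go to s2, push XX → (s2, aaaaccabc, XXXXXY#)
  read a, top X: go to s3, push XX → (s3, aaaccabc, XXXXXXY#)
  read a, top X: go to s0, push XX → (s0, aaccabc, XXXXXXXY#)
  ε-move, top X: go to s2, push XX → (s2, aaccabc, XXXXXXXXY#)
  read a, top X: go to s3, push XX → (s3, accabc, XXXXXXXXXY#)
  read a, top X: go to s0, push XX → (s0, ccabc, XXXXXXXXXXY#)
  ε-move, top X: go to s2, push XX → (s2, ccabc, XXXXXXXXXXXY#)
  read c, top X: go to s3, push X → (s3, cabc, XXXXXXXXXXXY#)
  read c, top X: go to s2, push YX → (s2, abc, YXXXXXXXXXXXY#)
  read a, top Y: go to s0, push ε → (s0, bc, XXXXXXXXXXXY#)
  ε-move, top X: go to s2, push XX → (s2, bc, XXXXXXXXXXXXY#)
  read b, top X: go to s3, push XX → (s3, c, XXXXXXXXXXXXXY#)
  read c, top X: go to s2, push YX → (s2, ε, YXXXXXXXXXXXXXY#)
All input consumed; M is in state s2.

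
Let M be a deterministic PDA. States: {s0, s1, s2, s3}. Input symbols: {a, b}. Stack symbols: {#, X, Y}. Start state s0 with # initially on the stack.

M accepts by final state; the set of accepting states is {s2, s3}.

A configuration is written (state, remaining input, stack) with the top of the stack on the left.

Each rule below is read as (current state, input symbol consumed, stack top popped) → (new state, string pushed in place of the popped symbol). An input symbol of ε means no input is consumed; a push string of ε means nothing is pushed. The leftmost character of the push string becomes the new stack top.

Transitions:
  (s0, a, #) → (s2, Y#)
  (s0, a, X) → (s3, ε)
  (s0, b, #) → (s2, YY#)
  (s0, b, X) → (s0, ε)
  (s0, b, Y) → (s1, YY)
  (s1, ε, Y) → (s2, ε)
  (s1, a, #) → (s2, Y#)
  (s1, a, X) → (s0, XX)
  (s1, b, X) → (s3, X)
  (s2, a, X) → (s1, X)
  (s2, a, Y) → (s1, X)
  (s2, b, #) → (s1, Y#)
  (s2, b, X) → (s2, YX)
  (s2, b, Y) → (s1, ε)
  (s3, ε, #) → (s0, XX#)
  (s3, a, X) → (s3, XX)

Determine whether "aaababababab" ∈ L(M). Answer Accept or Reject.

Reject

(s0, aaababababab, #)
  read a, top #: go to s2, push Y# → (s2, aababababab, Y#)
  read a, top Y: go to s1, push X → (s1, ababababab, X#)
  read a, top X: go to s0, push XX → (s0, babababab, XX#)
  read b, top X: go to s0, push ε → (s0, abababab, X#)
  read a, top X: go to s3, push ε → (s3, bababab, #)
  ε-move, top #: go to s0, push XX# → (s0, bababab, XX#)
  read b, top X: go to s0, push ε → (s0, ababab, X#)
  read a, top X: go to s3, push ε → (s3, babab, #)
  ε-move, top #: go to s0, push XX# → (s0, babab, XX#)
  read b, top X: go to s0, push ε → (s0, abab, X#)
  read a, top X: go to s3, push ε → (s3, bab, #)
  ε-move, top #: go to s0, push XX# → (s0, bab, XX#)
  read b, top X: go to s0, push ε → (s0, ab, X#)
  read a, top X: go to s3, push ε → (s3, b, #)
  ε-move, top #: go to s0, push XX# → (s0, b, XX#)
  read b, top X: go to s0, push ε → (s0, ε, X#)
All input consumed; state s0 ∉ F and no further ε-move applies.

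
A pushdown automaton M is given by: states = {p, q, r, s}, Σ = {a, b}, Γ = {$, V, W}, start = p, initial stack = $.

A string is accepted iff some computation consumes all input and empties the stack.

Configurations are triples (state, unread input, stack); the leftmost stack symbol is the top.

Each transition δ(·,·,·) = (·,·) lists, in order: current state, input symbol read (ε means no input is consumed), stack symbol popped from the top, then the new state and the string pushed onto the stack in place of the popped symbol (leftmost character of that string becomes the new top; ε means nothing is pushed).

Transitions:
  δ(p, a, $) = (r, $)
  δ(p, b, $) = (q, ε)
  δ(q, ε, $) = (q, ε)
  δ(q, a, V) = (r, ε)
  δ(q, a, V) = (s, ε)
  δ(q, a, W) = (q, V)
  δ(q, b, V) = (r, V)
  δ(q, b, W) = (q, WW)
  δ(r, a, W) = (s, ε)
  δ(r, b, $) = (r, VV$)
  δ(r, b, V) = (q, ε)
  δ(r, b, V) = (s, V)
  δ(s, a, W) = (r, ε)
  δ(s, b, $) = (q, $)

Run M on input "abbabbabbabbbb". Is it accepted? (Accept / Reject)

Accept

One accepting computation: (p, abbabbabbabbbb, $) ⊢ (r, bbabbabbabbbb, $) ⊢ (r, babbabbabbbb, VV$) ⊢ (q, abbabbabbbb, V$) ⊢ (r, bbabbabbbb, $) ⊢ (r, babbabbbb, VV$) ⊢ (q, abbabbbb, V$) ⊢ (r, bbabbbb, $) ⊢ (r, babbbb, VV$) ⊢ (q, abbbb, V$) ⊢ (r, bbbb, $) ⊢ (r, bbb, VV$) ⊢ (q, bb, V$) ⊢ (r, b, V$) ⊢ (q, ε, $) ⊢ (q, ε, ε)
All input consumed and the stack is empty.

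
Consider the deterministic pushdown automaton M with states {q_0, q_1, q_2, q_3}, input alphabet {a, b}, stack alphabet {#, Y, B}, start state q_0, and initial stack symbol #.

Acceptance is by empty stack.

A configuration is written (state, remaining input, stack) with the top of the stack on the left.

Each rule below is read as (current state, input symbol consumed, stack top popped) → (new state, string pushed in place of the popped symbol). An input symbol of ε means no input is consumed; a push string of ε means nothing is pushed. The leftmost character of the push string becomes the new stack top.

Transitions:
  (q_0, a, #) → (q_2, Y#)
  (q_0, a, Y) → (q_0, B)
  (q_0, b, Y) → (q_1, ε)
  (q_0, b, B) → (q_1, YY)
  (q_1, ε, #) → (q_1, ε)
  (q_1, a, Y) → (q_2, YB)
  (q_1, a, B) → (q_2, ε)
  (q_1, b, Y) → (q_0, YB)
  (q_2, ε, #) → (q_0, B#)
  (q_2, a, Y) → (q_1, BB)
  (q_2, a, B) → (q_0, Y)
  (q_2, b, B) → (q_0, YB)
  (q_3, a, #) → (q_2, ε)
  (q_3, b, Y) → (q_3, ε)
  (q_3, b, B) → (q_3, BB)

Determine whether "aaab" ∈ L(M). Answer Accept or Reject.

Reject

(q_0, aaab, #) ⊢ (q_2, aab, Y#) ⊢ (q_1, ab, BB#) ⊢ (q_2, b, B#) ⊢ (q_0, ε, YB#)
All input consumed; stack is YB#, not empty, and no further ε-move applies.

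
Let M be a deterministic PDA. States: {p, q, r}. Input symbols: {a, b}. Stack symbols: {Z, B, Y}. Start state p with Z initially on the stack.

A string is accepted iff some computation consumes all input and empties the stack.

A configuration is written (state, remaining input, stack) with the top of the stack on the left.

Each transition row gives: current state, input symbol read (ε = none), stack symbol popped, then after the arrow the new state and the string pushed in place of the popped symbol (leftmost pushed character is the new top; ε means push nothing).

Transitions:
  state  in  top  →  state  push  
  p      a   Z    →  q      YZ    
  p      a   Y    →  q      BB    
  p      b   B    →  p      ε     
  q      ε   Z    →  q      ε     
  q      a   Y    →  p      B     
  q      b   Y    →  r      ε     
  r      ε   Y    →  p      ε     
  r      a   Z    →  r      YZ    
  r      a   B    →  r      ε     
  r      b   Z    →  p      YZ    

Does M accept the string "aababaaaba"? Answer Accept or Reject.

Reject

(p, aababaaaba, Z) ⊢ (q, ababaaaba, YZ) ⊢ (p, babaaaba, BZ) ⊢ (p, abaaaba, Z) ⊢ (q, baaaba, YZ) ⊢ (r, aaaba, Z) ⊢ (r, aaba, YZ) ⊢ (p, aaba, Z) ⊢ (q, aba, YZ) ⊢ (p, ba, BZ) ⊢ (p, a, Z) ⊢ (q, ε, YZ)
All input consumed; stack is YZ, not empty, and no further ε-move applies.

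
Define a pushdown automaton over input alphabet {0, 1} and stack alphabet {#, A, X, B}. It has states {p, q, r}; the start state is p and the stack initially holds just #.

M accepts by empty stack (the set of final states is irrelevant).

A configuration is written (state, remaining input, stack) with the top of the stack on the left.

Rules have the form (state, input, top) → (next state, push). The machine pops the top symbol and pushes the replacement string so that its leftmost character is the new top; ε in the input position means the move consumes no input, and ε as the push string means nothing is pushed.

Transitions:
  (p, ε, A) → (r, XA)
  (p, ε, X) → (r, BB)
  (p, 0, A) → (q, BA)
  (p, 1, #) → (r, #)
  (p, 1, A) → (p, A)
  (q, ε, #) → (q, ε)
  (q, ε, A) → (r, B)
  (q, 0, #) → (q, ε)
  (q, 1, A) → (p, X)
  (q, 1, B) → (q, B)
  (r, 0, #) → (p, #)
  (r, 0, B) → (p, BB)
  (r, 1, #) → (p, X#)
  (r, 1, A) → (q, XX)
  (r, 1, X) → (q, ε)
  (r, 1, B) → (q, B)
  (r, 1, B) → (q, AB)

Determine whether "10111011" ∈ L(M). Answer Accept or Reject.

Reject

No computation consumes all input and empties the stack.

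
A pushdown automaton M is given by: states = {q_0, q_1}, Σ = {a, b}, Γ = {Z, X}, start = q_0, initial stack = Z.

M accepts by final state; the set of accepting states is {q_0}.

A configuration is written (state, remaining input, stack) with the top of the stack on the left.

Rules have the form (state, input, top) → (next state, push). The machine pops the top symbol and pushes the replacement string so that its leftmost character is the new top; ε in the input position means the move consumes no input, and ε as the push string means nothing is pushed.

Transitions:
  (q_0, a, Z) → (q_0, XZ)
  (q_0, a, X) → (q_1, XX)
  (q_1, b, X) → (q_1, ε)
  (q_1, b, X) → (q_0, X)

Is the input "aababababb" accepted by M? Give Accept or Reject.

Accept

One accepting computation: (q_0, aababababb, Z) ⊢ (q_0, ababababb, XZ) ⊢ (q_1, babababb, XXZ) ⊢ (q_0, abababb, XXZ) ⊢ (q_1, bababb, XXXZ) ⊢ (q_0, ababb, XXXZ) ⊢ (q_1, babb, XXXXZ) ⊢ (q_0, abb, XXXXZ) ⊢ (q_1, bb, XXXXXZ) ⊢ (q_1, b, XXXXZ) ⊢ (q_0, ε, XXXXZ)
All input consumed and state q_0 ∈ F.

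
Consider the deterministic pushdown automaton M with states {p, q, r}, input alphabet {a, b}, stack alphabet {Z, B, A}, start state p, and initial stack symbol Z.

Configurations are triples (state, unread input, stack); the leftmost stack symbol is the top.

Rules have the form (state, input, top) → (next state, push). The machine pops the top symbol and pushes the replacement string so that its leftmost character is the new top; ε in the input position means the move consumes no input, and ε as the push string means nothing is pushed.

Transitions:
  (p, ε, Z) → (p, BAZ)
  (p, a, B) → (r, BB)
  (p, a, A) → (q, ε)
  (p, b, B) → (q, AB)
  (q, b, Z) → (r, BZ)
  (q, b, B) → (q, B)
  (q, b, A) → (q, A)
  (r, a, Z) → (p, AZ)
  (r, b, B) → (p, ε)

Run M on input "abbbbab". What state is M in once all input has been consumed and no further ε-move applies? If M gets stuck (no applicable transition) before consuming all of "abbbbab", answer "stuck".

(p, abbbbab, Z) ⊢ (p, abbbbab, BAZ) ⊢ (r, bbbbab, BBAZ) ⊢ (p, bbbab, BAZ) ⊢ (q, bbab, ABAZ) ⊢ (q, bab, ABAZ) ⊢ (q, ab, ABAZ)
No transition for (q, a, top A); M blocks with input ab remaining.

stuck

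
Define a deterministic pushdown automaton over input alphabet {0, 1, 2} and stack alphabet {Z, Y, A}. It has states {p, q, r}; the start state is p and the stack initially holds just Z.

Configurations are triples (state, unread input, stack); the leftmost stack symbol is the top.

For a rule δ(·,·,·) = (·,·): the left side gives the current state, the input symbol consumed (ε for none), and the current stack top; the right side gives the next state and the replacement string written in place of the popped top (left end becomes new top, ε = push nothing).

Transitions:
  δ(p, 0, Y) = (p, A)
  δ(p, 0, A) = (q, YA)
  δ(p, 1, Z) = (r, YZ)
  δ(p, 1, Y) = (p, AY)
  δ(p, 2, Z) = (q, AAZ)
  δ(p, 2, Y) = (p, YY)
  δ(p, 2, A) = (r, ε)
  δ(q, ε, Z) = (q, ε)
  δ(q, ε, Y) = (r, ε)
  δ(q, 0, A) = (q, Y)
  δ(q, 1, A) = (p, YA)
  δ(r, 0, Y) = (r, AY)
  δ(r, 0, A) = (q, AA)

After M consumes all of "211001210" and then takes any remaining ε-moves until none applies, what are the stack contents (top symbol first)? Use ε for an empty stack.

(p, 211001210, Z)
  read 2, top Z: go to q, push AAZ → (q, 11001210, AAZ)
  read 1, top A: go to p, push YA → (p, 1001210, YAAZ)
  read 1, top Y: go to p, push AY → (p, 001210, AYAAZ)
  read 0, top A: go to q, push YA → (q, 01210, YAYAAZ)
  ε-move, top Y: go to r, push ε → (r, 01210, AYAAZ)
  read 0, top A: go to q, push AA → (q, 1210, AAYAAZ)
  read 1, top A: go to p, push YA → (p, 210, YAAYAAZ)
  read 2, top Y: go to p, push YY → (p, 10, YYAAYAAZ)
  read 1, top Y: go to p, push AY → (p, 0, AYYAAYAAZ)
  read 0, top A: go to q, push YA → (q, ε, YAYYAAYAAZ)
  ε-move, top Y: go to r, push ε → (r, ε, AYYAAYAAZ)
All input consumed in state r with stack AYYAAYAAZ.

AYYAAYAAZ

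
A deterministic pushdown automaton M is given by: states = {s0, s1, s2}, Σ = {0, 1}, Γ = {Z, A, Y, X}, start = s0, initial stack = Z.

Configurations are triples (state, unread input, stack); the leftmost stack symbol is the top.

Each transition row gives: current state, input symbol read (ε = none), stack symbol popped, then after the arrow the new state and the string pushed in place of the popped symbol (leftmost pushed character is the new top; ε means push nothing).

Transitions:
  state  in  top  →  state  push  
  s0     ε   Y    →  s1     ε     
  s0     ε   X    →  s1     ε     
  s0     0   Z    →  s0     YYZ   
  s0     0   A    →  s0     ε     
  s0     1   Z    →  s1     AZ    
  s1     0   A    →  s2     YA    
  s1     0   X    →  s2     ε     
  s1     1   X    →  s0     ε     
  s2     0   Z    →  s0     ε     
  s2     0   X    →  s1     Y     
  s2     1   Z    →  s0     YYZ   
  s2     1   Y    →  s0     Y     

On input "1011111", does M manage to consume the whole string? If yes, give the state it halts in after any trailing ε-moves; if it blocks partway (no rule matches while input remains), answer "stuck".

(s0, 1011111, Z)
  read 1, top Z: go to s1, push AZ → (s1, 011111, AZ)
  read 0, top A: go to s2, push YA → (s2, 11111, YAZ)
  read 1, top Y: go to s0, push Y → (s0, 1111, YAZ)
  ε-move, top Y: go to s1, push ε → (s1, 1111, AZ)
No transition for (s1, 1, top A); M blocks with input 1111 remaining.

stuck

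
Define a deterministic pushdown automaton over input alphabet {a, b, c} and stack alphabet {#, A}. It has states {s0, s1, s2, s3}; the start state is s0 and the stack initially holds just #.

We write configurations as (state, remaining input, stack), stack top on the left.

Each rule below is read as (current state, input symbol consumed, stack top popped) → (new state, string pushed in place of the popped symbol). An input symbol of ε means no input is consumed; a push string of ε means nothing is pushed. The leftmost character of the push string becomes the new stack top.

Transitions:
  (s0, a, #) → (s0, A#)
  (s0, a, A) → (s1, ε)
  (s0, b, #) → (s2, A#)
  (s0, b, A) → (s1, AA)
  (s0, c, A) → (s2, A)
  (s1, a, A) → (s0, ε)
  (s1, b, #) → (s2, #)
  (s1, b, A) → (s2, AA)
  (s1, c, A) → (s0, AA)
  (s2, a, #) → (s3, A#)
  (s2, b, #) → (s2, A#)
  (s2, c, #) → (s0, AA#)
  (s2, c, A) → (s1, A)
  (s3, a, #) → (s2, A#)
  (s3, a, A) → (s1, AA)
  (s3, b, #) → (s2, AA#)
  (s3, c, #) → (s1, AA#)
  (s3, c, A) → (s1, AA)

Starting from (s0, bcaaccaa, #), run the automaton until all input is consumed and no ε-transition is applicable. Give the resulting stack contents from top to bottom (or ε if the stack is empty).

(s0, bcaaccaa, #)
  read b, top #: go to s2, push A# → (s2, caaccaa, A#)
  read c, top A: go to s1, push A → (s1, aaccaa, A#)
  read a, top A: go to s0, push ε → (s0, accaa, #)
  read a, top #: go to s0, push A# → (s0, ccaa, A#)
  read c, top A: go to s2, push A → (s2, caa, A#)
  read c, top A: go to s1, push A → (s1, aa, A#)
  read a, top A: go to s0, push ε → (s0, a, #)
  read a, top #: go to s0, push A# → (s0, ε, A#)
All input consumed in state s0 with stack A#.

A#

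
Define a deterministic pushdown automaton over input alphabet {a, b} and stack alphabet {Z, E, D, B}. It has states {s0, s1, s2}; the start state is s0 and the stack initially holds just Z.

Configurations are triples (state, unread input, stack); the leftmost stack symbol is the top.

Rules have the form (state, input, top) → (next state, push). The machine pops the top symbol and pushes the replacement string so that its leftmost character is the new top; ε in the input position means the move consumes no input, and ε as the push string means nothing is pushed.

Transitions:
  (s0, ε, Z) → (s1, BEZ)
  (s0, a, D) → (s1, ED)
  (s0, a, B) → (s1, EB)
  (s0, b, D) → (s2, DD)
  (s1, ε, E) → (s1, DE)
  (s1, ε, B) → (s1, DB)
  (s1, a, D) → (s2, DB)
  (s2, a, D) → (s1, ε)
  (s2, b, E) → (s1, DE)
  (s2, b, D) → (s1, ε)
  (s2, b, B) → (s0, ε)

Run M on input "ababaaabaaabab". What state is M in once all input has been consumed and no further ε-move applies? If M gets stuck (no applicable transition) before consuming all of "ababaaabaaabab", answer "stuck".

(s0, ababaaabaaabab, Z) ⊢ (s1, ababaaabaaabab, BEZ) ⊢ (s1, ababaaabaaabab, DBEZ) ⊢ (s2, babaaabaaabab, DBBEZ) ⊢ (s1, abaaabaaabab, BBEZ) ⊢ (s1, abaaabaaabab, DBBEZ) ⊢ (s2, baaabaaabab, DBBBEZ) ⊢ (s1, aaabaaabab, BBBEZ) ⊢ (s1, aaabaaabab, DBBBEZ) ⊢ (s2, aabaaabab, DBBBBEZ) ⊢ (s1, abaaabab, BBBBEZ) ⊢ (s1, abaaabab, DBBBBEZ) ⊢ (s2, baaabab, DBBBBBEZ) ⊢ (s1, aaabab, BBBBBEZ) ⊢ (s1, aaabab, DBBBBBEZ) ⊢ (s2, aabab, DBBBBBBEZ) ⊢ (s1, abab, BBBBBBEZ) ⊢ (s1, abab, DBBBBBBEZ) ⊢ (s2, bab, DBBBBBBBEZ) ⊢ (s1, ab, BBBBBBBEZ) ⊢ (s1, ab, DBBBBBBBEZ) ⊢ (s2, b, DBBBBBBBBEZ) ⊢ (s1, ε, BBBBBBBBEZ) ⊢ (s1, ε, DBBBBBBBBEZ)
All input consumed; M is in state s1.

s1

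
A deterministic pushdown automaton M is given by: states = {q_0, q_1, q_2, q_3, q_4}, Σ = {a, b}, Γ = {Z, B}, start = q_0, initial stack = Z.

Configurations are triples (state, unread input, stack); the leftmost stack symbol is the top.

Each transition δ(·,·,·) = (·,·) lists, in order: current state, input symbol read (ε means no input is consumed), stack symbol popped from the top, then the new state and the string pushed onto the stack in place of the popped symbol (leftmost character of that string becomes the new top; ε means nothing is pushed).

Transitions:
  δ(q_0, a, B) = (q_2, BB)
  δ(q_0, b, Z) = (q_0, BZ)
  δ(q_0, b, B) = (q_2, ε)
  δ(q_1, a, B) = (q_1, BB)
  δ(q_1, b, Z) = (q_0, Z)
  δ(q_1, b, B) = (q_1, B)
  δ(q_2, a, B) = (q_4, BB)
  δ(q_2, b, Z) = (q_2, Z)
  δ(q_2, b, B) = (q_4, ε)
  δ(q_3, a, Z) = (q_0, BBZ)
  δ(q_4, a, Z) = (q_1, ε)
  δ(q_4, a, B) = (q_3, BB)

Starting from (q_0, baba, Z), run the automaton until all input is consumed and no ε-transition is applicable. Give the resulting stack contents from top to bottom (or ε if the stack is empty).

BBZ

(q_0, baba, Z)
  read b, top Z: go to q_0, push BZ → (q_0, aba, BZ)
  read a, top B: go to q_2, push BB → (q_2, ba, BBZ)
  read b, top B: go to q_4, push ε → (q_4, a, BZ)
  read a, top B: go to q_3, push BB → (q_3, ε, BBZ)
All input consumed in state q_3 with stack BBZ.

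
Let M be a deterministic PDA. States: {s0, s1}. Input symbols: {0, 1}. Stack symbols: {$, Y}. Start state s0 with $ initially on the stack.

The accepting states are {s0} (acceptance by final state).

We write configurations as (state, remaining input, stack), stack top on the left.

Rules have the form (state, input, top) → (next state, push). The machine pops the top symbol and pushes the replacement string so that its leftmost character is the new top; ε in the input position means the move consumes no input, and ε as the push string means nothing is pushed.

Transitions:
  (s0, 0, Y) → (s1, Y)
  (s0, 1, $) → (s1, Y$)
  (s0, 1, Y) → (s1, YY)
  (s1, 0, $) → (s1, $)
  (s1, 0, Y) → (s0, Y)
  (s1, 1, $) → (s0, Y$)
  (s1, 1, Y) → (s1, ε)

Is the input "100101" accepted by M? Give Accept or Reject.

(s0, 100101, $)
  read 1, top $: go to s1, push Y$ → (s1, 00101, Y$)
  read 0, top Y: go to s0, push Y → (s0, 0101, Y$)
  read 0, top Y: go to s1, push Y → (s1, 101, Y$)
  read 1, top Y: go to s1, push ε → (s1, 01, $)
  read 0, top $: go to s1, push $ → (s1, 1, $)
  read 1, top $: go to s0, push Y$ → (s0, ε, Y$)
All input consumed; state s0 ∈ F.

Accept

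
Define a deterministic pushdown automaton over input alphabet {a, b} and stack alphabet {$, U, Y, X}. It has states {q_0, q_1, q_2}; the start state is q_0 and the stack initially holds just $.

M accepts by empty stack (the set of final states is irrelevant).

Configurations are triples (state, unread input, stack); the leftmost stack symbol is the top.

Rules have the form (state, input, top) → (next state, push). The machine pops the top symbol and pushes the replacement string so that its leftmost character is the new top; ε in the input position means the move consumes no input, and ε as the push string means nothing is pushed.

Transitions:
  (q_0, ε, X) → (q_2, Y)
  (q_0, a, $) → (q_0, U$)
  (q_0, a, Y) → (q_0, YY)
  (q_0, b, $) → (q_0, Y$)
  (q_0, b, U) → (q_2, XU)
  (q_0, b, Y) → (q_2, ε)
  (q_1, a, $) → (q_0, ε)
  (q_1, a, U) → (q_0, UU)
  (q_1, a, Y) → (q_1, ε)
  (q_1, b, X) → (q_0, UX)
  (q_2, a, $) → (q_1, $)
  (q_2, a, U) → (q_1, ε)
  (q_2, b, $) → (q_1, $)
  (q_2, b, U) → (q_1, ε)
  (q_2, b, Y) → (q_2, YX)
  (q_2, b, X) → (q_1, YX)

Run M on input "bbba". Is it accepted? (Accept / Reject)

Accept

(q_0, bbba, $)
  read b, top $: go to q_0, push Y$ → (q_0, bba, Y$)
  read b, top Y: go to q_2, push ε → (q_2, ba, $)
  read b, top $: go to q_1, push $ → (q_1, a, $)
  read a, top $: go to q_0, push ε → (q_0, ε, ε)
All input consumed and the stack is empty.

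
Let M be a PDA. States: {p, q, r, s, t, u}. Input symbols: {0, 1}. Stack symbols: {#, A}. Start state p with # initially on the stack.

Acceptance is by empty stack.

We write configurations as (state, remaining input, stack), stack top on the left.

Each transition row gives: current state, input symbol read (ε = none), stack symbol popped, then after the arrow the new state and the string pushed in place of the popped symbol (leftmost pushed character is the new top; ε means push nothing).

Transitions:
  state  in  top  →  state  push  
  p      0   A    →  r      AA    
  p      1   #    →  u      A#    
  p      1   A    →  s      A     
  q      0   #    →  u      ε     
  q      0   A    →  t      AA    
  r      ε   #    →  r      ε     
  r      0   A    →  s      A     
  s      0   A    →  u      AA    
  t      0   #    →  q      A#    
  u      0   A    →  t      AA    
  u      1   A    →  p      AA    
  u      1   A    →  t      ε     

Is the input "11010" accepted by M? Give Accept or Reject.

No computation consumes all input and empties the stack.

Reject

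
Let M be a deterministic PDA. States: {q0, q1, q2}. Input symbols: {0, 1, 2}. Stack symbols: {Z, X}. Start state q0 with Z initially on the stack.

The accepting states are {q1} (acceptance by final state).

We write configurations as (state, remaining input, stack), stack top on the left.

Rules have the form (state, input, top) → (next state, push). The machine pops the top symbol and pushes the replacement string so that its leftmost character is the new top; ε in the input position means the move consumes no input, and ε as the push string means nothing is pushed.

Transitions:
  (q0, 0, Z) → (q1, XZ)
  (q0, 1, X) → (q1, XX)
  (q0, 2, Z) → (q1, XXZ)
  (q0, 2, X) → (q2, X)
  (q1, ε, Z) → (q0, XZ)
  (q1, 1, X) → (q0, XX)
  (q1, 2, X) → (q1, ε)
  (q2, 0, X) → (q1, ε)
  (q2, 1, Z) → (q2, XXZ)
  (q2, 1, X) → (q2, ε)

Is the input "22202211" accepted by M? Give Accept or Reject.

Reject

(q0, 22202211, Z)
  read 2, top Z: go to q1, push XXZ → (q1, 2202211, XXZ)
  read 2, top X: go to q1, push ε → (q1, 202211, XZ)
  read 2, top X: go to q1, push ε → (q1, 02211, Z)
  ε-move, top Z: go to q0, push XZ → (q0, 02211, XZ)
No transition applies at (q0, 02211, XZ); input not fully consumed.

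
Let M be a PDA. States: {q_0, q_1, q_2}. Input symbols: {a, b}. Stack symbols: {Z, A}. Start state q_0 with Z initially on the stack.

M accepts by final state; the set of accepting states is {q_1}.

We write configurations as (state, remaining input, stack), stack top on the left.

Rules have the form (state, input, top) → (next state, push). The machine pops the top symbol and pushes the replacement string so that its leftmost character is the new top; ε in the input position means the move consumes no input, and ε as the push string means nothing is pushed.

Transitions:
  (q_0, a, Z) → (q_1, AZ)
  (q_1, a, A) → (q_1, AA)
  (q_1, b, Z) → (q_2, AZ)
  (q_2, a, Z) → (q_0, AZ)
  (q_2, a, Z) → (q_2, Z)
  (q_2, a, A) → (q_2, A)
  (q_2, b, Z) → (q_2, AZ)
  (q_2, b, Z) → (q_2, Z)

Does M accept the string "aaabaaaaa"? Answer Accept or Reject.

Reject

No computation consumes all input and reaches a final state.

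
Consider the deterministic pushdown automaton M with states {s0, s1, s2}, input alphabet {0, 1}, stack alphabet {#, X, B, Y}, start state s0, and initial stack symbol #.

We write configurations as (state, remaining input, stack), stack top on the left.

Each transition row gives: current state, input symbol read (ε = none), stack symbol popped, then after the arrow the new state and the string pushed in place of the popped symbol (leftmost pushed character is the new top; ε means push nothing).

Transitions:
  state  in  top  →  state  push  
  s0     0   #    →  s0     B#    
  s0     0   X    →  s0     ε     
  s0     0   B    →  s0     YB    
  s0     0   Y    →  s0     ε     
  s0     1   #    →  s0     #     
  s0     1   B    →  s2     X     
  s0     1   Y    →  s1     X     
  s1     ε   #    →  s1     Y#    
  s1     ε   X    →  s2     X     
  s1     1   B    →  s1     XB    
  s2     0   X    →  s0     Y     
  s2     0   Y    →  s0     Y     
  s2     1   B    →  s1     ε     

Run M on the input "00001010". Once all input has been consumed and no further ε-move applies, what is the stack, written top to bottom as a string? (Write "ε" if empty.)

(s0, 00001010, #)
  read 0, top #: go to s0, push B# → (s0, 0001010, B#)
  read 0, top B: go to s0, push YB → (s0, 001010, YB#)
  read 0, top Y: go to s0, push ε → (s0, 01010, B#)
  read 0, top B: go to s0, push YB → (s0, 1010, YB#)
  read 1, top Y: go to s1, push X → (s1, 010, XB#)
  ε-move, top X: go to s2, push X → (s2, 010, XB#)
  read 0, top X: go to s0, push Y → (s0, 10, YB#)
  read 1, top Y: go to s1, push X → (s1, 0, XB#)
  ε-move, top X: go to s2, push X → (s2, 0, XB#)
  read 0, top X: go to s0, push Y → (s0, ε, YB#)
All input consumed in state s0 with stack YB#.

YB#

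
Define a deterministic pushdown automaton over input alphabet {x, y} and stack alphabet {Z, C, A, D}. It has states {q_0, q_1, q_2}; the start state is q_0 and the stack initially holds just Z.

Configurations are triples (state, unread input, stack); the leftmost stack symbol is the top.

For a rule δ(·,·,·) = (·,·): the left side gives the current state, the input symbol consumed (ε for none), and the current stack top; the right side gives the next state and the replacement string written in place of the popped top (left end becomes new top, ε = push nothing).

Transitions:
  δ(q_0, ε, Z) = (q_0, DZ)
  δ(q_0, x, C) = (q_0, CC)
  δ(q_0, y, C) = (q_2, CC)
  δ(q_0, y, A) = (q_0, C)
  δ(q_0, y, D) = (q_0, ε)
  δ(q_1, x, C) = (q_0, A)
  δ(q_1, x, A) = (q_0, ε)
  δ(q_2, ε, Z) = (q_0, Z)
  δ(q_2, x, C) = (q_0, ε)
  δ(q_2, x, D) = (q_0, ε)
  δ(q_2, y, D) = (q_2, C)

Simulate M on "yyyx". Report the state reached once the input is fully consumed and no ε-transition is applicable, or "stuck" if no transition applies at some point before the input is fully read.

stuck

(q_0, yyyx, Z) ⊢ (q_0, yyyx, DZ) ⊢ (q_0, yyx, Z) ⊢ (q_0, yyx, DZ) ⊢ (q_0, yx, Z) ⊢ (q_0, yx, DZ) ⊢ (q_0, x, Z) ⊢ (q_0, x, DZ)
No transition for (q_0, x, top D); M blocks with input x remaining.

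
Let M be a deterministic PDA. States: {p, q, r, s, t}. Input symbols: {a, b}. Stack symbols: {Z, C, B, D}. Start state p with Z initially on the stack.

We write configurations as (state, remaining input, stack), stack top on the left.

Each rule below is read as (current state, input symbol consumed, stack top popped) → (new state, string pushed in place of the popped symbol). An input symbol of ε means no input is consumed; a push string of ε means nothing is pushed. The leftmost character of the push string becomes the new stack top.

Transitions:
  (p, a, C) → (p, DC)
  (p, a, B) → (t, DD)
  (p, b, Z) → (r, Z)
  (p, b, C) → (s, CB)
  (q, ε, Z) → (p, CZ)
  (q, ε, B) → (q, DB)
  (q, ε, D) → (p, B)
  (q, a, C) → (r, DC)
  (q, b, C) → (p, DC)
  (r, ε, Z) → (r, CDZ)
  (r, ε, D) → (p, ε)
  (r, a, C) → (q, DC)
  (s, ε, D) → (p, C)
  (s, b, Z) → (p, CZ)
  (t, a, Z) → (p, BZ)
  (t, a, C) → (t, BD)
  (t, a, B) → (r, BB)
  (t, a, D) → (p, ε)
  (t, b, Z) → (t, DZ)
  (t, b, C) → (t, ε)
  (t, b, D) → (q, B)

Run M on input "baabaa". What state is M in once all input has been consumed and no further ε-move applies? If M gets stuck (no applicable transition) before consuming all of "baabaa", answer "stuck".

(p, baabaa, Z)
  read b, top Z: go to r, push Z → (r, aabaa, Z)
  ε-move, top Z: go to r, push CDZ → (r, aabaa, CDZ)
  read a, top C: go to q, push DC → (q, abaa, DCDZ)
  ε-move, top D: go to p, push B → (p, abaa, BCDZ)
  read a, top B: go to t, push DD → (t, baa, DDCDZ)
  read b, top D: go to q, push B → (q, aa, BDCDZ)
  ε-move, top B: go to q, push DB → (q, aa, DBDCDZ)
  ε-move, top D: go to p, push B → (p, aa, BBDCDZ)
  read a, top B: go to t, push DD → (t, a, DDBDCDZ)
  read a, top D: go to p, push ε → (p, ε, DBDCDZ)
All input consumed; M is in state p.

p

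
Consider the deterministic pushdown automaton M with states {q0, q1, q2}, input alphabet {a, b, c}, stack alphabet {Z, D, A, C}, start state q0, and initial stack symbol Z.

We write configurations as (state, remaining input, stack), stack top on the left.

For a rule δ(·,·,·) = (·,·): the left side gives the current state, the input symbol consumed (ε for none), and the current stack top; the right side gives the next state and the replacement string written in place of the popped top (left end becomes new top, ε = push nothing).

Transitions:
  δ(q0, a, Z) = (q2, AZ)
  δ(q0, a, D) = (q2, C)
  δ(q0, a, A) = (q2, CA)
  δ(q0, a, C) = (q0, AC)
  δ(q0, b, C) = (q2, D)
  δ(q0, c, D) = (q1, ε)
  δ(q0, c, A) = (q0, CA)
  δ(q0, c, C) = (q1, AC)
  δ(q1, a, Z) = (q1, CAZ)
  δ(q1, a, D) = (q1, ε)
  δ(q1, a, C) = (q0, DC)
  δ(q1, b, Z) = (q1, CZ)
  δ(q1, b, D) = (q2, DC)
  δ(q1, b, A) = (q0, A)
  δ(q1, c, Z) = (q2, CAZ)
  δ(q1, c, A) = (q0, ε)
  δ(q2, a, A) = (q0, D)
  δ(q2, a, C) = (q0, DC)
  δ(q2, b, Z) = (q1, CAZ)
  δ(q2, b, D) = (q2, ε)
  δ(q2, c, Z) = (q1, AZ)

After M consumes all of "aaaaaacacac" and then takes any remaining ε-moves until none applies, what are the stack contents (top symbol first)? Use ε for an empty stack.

(q0, aaaaaacacac, Z) ⊢ (q2, aaaaacacac, AZ) ⊢ (q0, aaaacacac, DZ) ⊢ (q2, aaacacac, CZ) ⊢ (q0, aacacac, DCZ) ⊢ (q2, acacac, CCZ) ⊢ (q0, cacac, DCCZ) ⊢ (q1, acac, CCZ) ⊢ (q0, cac, DCCZ) ⊢ (q1, ac, CCZ) ⊢ (q0, c, DCCZ) ⊢ (q1, ε, CCZ)
All input consumed in state q1 with stack CCZ.

CCZ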